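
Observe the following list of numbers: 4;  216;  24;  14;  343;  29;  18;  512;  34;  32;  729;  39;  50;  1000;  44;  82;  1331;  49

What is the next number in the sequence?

132

The terms cycle through 3 interleaved subsequences.
Subsequence A: 4, 14, 18, 32, 50, 82 (a Fibonacci-like recurrence a_n = a_{n-1} + a_{n-2}).
Subsequence B: 216, 343, 512, 729, 1000, 1331 (the cubes 6³, 7³, 8³, …).
Subsequence C: 24, 29, 34, 39, 44, 49 (adding 5 each time).
Term 19 comes from subsequence A (its 7th entry): 132.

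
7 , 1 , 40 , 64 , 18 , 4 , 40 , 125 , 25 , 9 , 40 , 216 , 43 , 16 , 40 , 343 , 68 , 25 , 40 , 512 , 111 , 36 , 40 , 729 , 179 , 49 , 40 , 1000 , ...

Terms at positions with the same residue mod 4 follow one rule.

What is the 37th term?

759

Read the sequence 4 terms at a time; column i is its own pattern.
Stream A: 7, 18, 25, 43, 68, 111, 179 — each term equals the sum of the previous two.
Stream B: 1, 4, 9, 16, 25, 36, 49 — perfect squares starting at 1².
Stream C: 40, 40, 40, 40, 40, 40, 40 — the constant sequence 40.
Stream D: 64, 125, 216, 343, 512, 729, 1000 — the cubes 4³, 5³, 6³, ….
Position 37 falls in stream A as its term 10, giving 759.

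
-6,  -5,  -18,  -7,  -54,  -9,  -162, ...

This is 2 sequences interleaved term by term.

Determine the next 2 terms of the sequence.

The terms cycle through 2 interleaved subsequences.
Subsequence A: -6, -18, -54, -162. A geometric progression (common ratio 3).
Subsequence B: -5, -7, -9. Subtracting 2 each time.
Position 8 → subsequence B, term 4 = -11.
Position 9 falls in subsequence A as its term 5, giving -486.

-11, -486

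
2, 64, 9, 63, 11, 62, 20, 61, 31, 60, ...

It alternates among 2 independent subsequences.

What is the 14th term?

58

Split by position mod 2 into 2 tracks.
Subsequence A: 2, 9, 11, 20, 31 — each term equals the sum of the previous two.
Subsequence B: 64, 63, 62, 61, 60 — arithmetic with common difference −1.
Term 14 comes from subsequence B (its 7th entry): 58.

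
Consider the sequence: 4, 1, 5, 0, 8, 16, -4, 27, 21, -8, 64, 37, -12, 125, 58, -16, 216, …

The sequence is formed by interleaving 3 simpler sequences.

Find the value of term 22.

-24

Split by position mod 3: positions 1, 4, 7, … form one track, and each other residue class forms its own.
Stream A: 4, 0, -4, -8, -12, -16. Subtracting 4 each time.
Stream B: 1, 8, 27, 64, 125, 216. Perfect cubes starting at 1³.
Stream C: 5, 16, 21, 37, 58. A Fibonacci-like recurrence a_n = a_{n-1} + a_{n-2}.
Position 22 falls in stream A as its term 8, giving -24.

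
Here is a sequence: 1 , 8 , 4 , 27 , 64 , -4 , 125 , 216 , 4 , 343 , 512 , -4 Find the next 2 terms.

729, 1000

The slot pattern repeats as AAB (period 3), so there are 2 interleaved tracks.
Stream A: 1, 8, 27, 64, 125, 216, 343, 512. Consecutive cubes n³ from n = 1.
Stream B: 4, -4, 4, -4. The oscillation 4·(−1)^(n+1).
Position 13 falls in stream A as its term 9, giving 729.
Term 14 comes from stream A (its 10th entry): 1000.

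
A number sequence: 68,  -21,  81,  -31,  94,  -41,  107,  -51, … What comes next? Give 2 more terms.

Split by position mod 2 into 2 tracks.
Stream A = 68, 81, 94, 107: adding 13 each time.
Stream B = -21, -31, -41, -51: linear: a_n = -11 − 10·n.
Term 9 comes from stream A (its 5th entry): 120.
The 10th slot belongs to stream B; its 5th term is -61.

120, -61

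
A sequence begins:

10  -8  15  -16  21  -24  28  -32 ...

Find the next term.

The terms cycle through 2 interleaved subsequences.
Stream A: 10, 15, 21, 28 (triangular numbers starting at T_4).
Stream B: -8, -16, -24, -32 (linear: a_n = −8·n).
Position 9 → stream A, term 5 = 36.

36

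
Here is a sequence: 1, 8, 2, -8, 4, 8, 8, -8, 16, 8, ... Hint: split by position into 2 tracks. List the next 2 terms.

The terms cycle through 2 interleaved subsequences.
Subsequence A: 1, 2, 4, 8, 16. Powers 2^0, 2^1, 2^2, ….
Subsequence B: 8, -8, 8, -8, 8. Oscillating between 8 and -8.
The 11th slot belongs to subsequence A; its 6th term is 32.
The 12th slot belongs to subsequence B; its 6th term is -8.

32, -8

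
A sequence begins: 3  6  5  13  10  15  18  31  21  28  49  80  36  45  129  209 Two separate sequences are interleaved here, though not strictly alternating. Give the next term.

55

The slot pattern repeats as AABB (period 4), so there are 2 interleaved tracks.
Stream A = 3, 6, 10, 15, 21, 28, 36, 45: triangular numbers n(n+1)/2 for n = 2, 3, ….
Stream B = 5, 13, 18, 31, 49, 80, 129, 209: each term equals the sum of the previous two.
Position 17 → stream A, term 9 = 55.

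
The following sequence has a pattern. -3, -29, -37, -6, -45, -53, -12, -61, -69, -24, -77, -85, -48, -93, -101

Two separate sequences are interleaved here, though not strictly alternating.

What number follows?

The slot pattern repeats as ABB (period 3), so there are 2 interleaved tracks.
Stream A is -3, -6, -12, -24, -48, which is multiplying by 2 each time.
Stream B is -29, -37, -45, -53, -61, -69, -77, -85, -93, -101, which is arithmetic with common difference −8.
Position 16 falls in stream A as its term 6, giving -96.

-96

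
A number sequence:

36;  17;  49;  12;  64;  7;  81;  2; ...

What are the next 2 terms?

100, -3

Odd-indexed and even-indexed terms follow separate rules.
Track A = 36, 49, 64, 81: consecutive squares n² from n = 6.
Track B = 17, 12, 7, 2: subtracting 5 each time.
Position 9 → track A, term 5 = 100.
Term 10 comes from track B (its 5th entry): -3.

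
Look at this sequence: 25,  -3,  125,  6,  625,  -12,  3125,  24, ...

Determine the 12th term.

Positions 1, 3, 5, … form one subsequence and positions 2, 4, 6, … form another.
Stream A: 25, 125, 625, 3125 (successive powers of 5).
Stream B: -3, 6, -12, 24 (a geometric progression (common ratio -2)).
Term 12 comes from stream B (its 6th entry): 96.

96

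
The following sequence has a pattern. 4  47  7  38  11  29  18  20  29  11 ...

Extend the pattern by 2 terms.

Split by position mod 2 into 2 tracks.
Stream A = 4, 7, 11, 18, 29: a Fibonacci-like recurrence a_n = a_{n-1} + a_{n-2}.
Stream B = 47, 38, 29, 20, 11: subtracting 9 each time.
Position 11 → stream A, term 6 = 47.
Position 12 falls in stream B as its term 6, giving 2.

47, 2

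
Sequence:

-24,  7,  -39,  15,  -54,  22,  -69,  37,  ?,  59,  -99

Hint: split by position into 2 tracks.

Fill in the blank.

-84

Odd-indexed and even-indexed terms follow separate rules.
Track A: -24, -39, -54, -69, ?, -99 (arithmetic, step −15).
Track B: 7, 15, 22, 37, 59 (each term equals the sum of the previous two).
Filling track A at index 5 by its rule yields -84.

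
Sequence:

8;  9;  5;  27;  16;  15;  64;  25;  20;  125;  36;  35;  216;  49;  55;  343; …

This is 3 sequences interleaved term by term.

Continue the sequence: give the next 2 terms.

64, 90

Split by position mod 3: positions 1, 4, 7, … form one track, and each other residue class forms its own.
Stream A: 8, 27, 64, 125, 216, 343. The cubes 2³, 3³, 4³, ….
Stream B: 9, 16, 25, 36, 49. The squares 3², 4², 5², ….
Stream C: 5, 15, 20, 35, 55. Fibonacci-style (each term is the sum of the two before it).
Position 17 → stream B, term 6 = 64.
Position 18 falls in stream C as its term 6, giving 90.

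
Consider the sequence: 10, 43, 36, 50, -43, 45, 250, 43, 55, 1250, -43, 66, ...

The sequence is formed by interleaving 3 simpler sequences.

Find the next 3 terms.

6250, 43, 78

The terms cycle through 3 interleaved subsequences.
Track A: 10, 50, 250, 1250 — geometric, ×5 each step.
Track B: 43, -43, 43, -43 — oscillating between 43 and -43.
Track C: 36, 45, 55, 66 — triangular numbers n(n+1)/2 for n = 8, 9, ….
Position 13 falls in track A as its term 5, giving 6250.
Term 14 comes from track B (its 5th entry): 43.
Term 15 comes from track C (its 5th entry): 78.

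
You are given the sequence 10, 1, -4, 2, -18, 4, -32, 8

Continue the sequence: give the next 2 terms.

Positions 1, 3, 5, … form one subsequence and positions 2, 4, 6, … form another.
Track A is 10, -4, -18, -32, which is linear: a_n = 24 − 14·n.
Track B is 1, 2, 4, 8, which is successive powers of 2.
The 9th slot belongs to track A; its 5th term is -46.
Term 10 comes from track B (its 5th entry): 16.

-46, 16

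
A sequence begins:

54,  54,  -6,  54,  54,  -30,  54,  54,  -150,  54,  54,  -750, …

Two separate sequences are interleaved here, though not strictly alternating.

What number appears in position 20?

54

The slot pattern repeats as AAB (period 3), so there are 2 interleaved tracks.
Subsequence A = 54, 54, 54, 54, 54, 54, 54, 54: the constant sequence 54.
Subsequence B = -6, -30, -150, -750: geometric, ×5 each step.
Term 20 comes from subsequence A (its 14th entry): 54.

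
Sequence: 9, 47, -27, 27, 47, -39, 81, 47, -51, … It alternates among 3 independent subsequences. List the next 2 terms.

Taking every 3rd term gives 3 separate tracks.
Track A: 9, 27, 81. Powers of 3.
Track B: 47, 47, 47. Always 47.
Track C: -27, -39, -51. Arithmetic, step −12.
Position 10 falls in track A as its term 4, giving 243.
Position 11 falls in track B as its term 4, giving 47.

243, 47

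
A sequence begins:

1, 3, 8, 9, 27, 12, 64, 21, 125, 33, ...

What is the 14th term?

87

Positions 1, 3, 5, … form one subsequence and positions 2, 4, 6, … form another.
Track A: 1, 8, 27, 64, 125. Perfect cubes starting at 1³.
Track B: 3, 9, 12, 21, 33. Fibonacci-style (each term is the sum of the two before it).
Term 14 comes from track B (its 7th entry): 87.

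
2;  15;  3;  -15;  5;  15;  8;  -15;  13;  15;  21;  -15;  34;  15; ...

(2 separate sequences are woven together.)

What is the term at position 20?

-15

The terms cycle through 2 interleaved subsequences.
Stream A is 2, 3, 5, 8, 13, 21, 34, which is each term equals the sum of the previous two.
Stream B is 15, -15, 15, -15, 15, -15, 15, which is alternating ±15.
Term 20 comes from stream B (its 10th entry): -15.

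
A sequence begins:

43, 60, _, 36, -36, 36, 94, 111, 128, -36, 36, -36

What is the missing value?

The slot pattern repeats as AAABBB (period 6), so there are 2 interleaved tracks.
Track A = 43, 60, ?, 94, 111, 128: arithmetic, step +17.
Track B = 36, -36, 36, -36, 36, -36: alternating ±36.
The gap is track A's term 3; the rule gives 77.

77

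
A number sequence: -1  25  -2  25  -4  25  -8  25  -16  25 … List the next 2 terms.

Taking every 2nd term gives 2 separate tracks.
Subsequence A: -1, -2, -4, -8, -16 (geometric, ×2 each step).
Subsequence B: 25, 25, 25, 25, 25 (constant 25).
Term 11 comes from subsequence A (its 6th entry): -32.
Position 12 falls in subsequence B as its term 6, giving 25.

-32, 25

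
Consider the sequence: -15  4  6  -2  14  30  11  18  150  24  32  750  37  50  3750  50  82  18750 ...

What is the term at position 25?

89

Split by position mod 3 into 3 tracks.
Subsequence A: -15, -2, 11, 24, 37, 50. Arithmetic with common difference +13.
Subsequence B: 4, 14, 18, 32, 50, 82. Fibonacci-style (each term is the sum of the two before it).
Subsequence C: 6, 30, 150, 750, 3750, 18750. A geometric progression (common ratio 5).
The 25th slot belongs to subsequence A; its 9th term is 89.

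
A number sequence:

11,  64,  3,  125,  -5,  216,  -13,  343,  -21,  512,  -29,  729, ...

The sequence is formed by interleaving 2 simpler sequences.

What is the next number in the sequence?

Split by position mod 2 into 2 tracks.
Subsequence A: 11, 3, -5, -13, -21, -29 (linear: a_n = 19 − 8·n).
Subsequence B: 64, 125, 216, 343, 512, 729 (consecutive cubes n³ from n = 4).
The 13th slot belongs to subsequence A; its 7th term is -37.

-37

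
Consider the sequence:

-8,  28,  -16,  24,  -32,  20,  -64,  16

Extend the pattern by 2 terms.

Positions 1, 3, 5, … form one subsequence and positions 2, 4, 6, … form another.
Stream A is -8, -16, -32, -64, which is geometric, ×2 each step.
Stream B is 28, 24, 20, 16, which is arithmetic, step −4.
Term 9 comes from stream A (its 5th entry): -128.
The 10th slot belongs to stream B; its 5th term is 12.

-128, 12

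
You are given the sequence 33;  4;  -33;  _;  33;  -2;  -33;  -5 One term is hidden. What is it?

1

Split by position mod 2 into 2 tracks.
Track A: 33, -33, 33, -33 — the oscillation 33·(−1)^(n+1).
Track B: 4, ?, -2, -5 — arithmetic, step −3.
So the missing entry in track B is 1.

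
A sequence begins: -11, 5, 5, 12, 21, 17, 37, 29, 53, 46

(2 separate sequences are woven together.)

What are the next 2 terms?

69, 75

Positions 1, 3, 5, … form one subsequence and positions 2, 4, 6, … form another.
Subsequence A: -11, 5, 21, 37, 53 (linear: a_n = -27 + 16·n).
Subsequence B: 5, 12, 17, 29, 46 (each term equals the sum of the previous two).
The 11th slot belongs to subsequence A; its 6th term is 69.
Position 12 falls in subsequence B as its term 6, giving 75.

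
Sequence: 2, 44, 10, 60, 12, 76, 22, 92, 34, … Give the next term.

Positions 1, 3, 5, … form one subsequence and positions 2, 4, 6, … form another.
Subsequence A = 2, 10, 12, 22, 34: Fibonacci-style (each term is the sum of the two before it).
Subsequence B = 44, 60, 76, 92: adding 16 each time.
Position 10 falls in subsequence B as its term 5, giving 108.

108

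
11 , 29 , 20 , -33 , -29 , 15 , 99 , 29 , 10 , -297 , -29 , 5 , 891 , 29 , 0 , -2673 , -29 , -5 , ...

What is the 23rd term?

-29

Read the sequence 3 terms at a time; column i is its own pattern.
Track A is 11, -33, 99, -297, 891, -2673, which is geometric, ×-3 each step.
Track B is 29, -29, 29, -29, 29, -29, which is oscillating between 29 and -29.
Track C is 20, 15, 10, 5, 0, -5, which is arithmetic, step −5.
Term 23 comes from track B (its 8th entry): -29.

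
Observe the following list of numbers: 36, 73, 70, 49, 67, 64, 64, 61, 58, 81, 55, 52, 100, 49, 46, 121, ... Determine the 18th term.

40

Positions follow the repeating pattern ABB; grouping by letter gives 2 tracks.
Track A: 36, 49, 64, 81, 100, 121 (perfect squares starting at 6²).
Track B: 73, 70, 67, 64, 61, 58, 55, 52, 49, 46 (subtracting 3 each time).
Term 18 comes from track B (its 12th entry): 40.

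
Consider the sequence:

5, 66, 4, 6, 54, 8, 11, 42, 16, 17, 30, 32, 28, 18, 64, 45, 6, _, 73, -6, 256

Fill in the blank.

128

Split by position mod 3 into 3 tracks.
Track A: 5, 6, 11, 17, 28, 45, 73 (each term equals the sum of the previous two).
Track B: 66, 54, 42, 30, 18, 6, -6 (linear: a_n = 78 − 12·n).
Track C: 4, 8, 16, 32, 64, ?, 256 (powers of 2).
The gap is track C's term 6; the rule gives 128.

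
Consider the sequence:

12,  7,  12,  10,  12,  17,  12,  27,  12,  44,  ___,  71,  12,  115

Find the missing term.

Split by position mod 2 into 2 tracks.
Stream A: 12, 12, 12, 12, 12, ?, 12. The constant sequence 12.
Stream B: 7, 10, 17, 27, 44, 71, 115. Each term equals the sum of the previous two.
Stream A's pattern makes the blank 12.

12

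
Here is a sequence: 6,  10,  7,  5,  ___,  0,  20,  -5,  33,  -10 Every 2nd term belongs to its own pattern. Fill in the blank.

Split by position mod 2 into 2 tracks.
Stream A: 6, 7, ?, 20, 33 — each term equals the sum of the previous two.
Stream B: 10, 5, 0, -5, -10 — subtracting 5 each time.
Stream A's pattern makes the blank 13.

13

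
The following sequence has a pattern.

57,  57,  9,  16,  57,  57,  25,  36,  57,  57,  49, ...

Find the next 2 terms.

Positions follow the repeating pattern AABB; grouping by letter gives 2 tracks.
Track A is 57, 57, 57, 57, 57, 57, which is always 57.
Track B is 9, 16, 25, 36, 49, which is perfect squares starting at 3².
Position 12 falls in track B as its term 6, giving 64.
The 13th slot belongs to track A; its 7th term is 57.

64, 57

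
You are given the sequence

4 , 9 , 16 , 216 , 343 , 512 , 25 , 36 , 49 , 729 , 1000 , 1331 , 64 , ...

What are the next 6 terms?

Positions follow the repeating pattern AAABBB; grouping by letter gives 2 tracks.
Track A: 4, 9, 16, 25, 36, 49, 64. Consecutive squares n² from n = 2.
Track B: 216, 343, 512, 729, 1000, 1331. Perfect cubes starting at 6³.
Term 14 comes from track A (its 8th entry): 81.
Term 15 comes from track A (its 9th entry): 100.
The 16th slot belongs to track B; its 7th term is 1728.
Position 17 falls in track B as its term 8, giving 2197.
Term 18 comes from track B (its 9th entry): 2744.
The 19th slot belongs to track A; its 10th term is 121.

81, 100, 1728, 2197, 2744, 121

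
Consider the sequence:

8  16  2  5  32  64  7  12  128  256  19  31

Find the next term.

512

Positions follow the repeating pattern AABB; grouping by letter gives 2 tracks.
Track A: 8, 16, 32, 64, 128, 256 — multiplying by 2 each time.
Track B: 2, 5, 7, 12, 19, 31 — a Fibonacci-like recurrence a_n = a_{n-1} + a_{n-2}.
Term 13 comes from track A (its 7th entry): 512.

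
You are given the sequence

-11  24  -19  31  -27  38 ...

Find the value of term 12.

Taking every 2nd term gives 2 separate tracks.
Track A: -11, -19, -27 — linear: a_n = -3 − 8·n.
Track B: 24, 31, 38 — arithmetic, step +7.
The 12th slot belongs to track B; its 6th term is 59.

59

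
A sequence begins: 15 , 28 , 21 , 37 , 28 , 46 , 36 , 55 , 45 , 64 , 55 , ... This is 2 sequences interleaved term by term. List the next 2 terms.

73, 66

The terms cycle through 2 interleaved subsequences.
Subsequence A = 15, 21, 28, 36, 45, 55: triangular numbers starting at T_5.
Subsequence B = 28, 37, 46, 55, 64: linear: a_n = 19 + 9·n.
Position 12 falls in subsequence B as its term 6, giving 73.
The 13th slot belongs to subsequence A; its 7th term is 66.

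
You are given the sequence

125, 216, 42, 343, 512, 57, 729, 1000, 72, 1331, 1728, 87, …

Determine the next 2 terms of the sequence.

Reading positions in blocks of 3 reveals the pattern AAB — 2 tracks woven together.
Track A is 125, 216, 343, 512, 729, 1000, 1331, 1728, which is consecutive cubes n³ from n = 5.
Track B is 42, 57, 72, 87, which is arithmetic, step +15.
Term 13 comes from track A (its 9th entry): 2197.
Term 14 comes from track A (its 10th entry): 2744.

2197, 2744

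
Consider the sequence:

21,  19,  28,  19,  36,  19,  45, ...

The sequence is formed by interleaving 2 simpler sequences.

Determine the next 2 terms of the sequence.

Taking every 2nd term gives 2 separate tracks.
Track A = 21, 28, 36, 45: triangular numbers starting at T_6.
Track B = 19, 19, 19: always 19.
Term 8 comes from track B (its 4th entry): 19.
Position 9 falls in track A as its term 5, giving 55.

19, 55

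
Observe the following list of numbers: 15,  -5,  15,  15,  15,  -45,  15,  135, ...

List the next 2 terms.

Odd-indexed and even-indexed terms follow separate rules.
Track A = 15, 15, 15, 15: always 15.
Track B = -5, 15, -45, 135: geometric with ratio -3.
Position 9 falls in track A as its term 5, giving 15.
Term 10 comes from track B (its 5th entry): -405.

15, -405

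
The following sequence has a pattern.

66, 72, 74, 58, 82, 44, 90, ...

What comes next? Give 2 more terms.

30, 98

Taking every 2nd term gives 2 separate tracks.
Subsequence A is 66, 74, 82, 90, which is arithmetic, step +8.
Subsequence B is 72, 58, 44, which is arithmetic, step −14.
Position 8 falls in subsequence B as its term 4, giving 30.
Position 9 falls in subsequence A as its term 5, giving 98.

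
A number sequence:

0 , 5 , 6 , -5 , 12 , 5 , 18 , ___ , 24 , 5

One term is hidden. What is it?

The terms cycle through 2 interleaved subsequences.
Track A: 0, 6, 12, 18, 24 (arithmetic with common difference +6).
Track B: 5, -5, 5, ?, 5 (alternating ±5).
So the missing entry in track B is -5.

-5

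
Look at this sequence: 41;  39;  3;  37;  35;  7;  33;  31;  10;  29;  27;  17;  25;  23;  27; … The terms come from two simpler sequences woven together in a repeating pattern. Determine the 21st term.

71

Reading positions in blocks of 3 reveals the pattern AAB — 2 tracks woven together.
Subsequence A: 41, 39, 37, 35, 33, 31, 29, 27, 25, 23 (subtracting 2 each time).
Subsequence B: 3, 7, 10, 17, 27 (each term equals the sum of the previous two).
Term 21 comes from subsequence B (its 7th entry): 71.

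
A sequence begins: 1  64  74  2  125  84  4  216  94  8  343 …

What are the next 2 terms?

104, 16

The terms cycle through 3 interleaved subsequences.
Track A: 1, 2, 4, 8. Geometric, ×2 each step.
Track B: 64, 125, 216, 343. The cubes 4³, 5³, 6³, ….
Track C: 74, 84, 94. Arithmetic with common difference +10.
Term 12 comes from track C (its 4th entry): 104.
The 13th slot belongs to track A; its 5th term is 16.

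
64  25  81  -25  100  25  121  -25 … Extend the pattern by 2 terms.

144, 25

Odd-indexed and even-indexed terms follow separate rules.
Track A: 64, 81, 100, 121. Perfect squares starting at 8².
Track B: 25, -25, 25, -25. Alternating ±25.
The 9th slot belongs to track A; its 5th term is 144.
Position 10 falls in track B as its term 5, giving 25.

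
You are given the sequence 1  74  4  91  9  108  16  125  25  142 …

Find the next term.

36

Odd-indexed and even-indexed terms follow separate rules.
Track A = 1, 4, 9, 16, 25: the squares 1², 2², 3², ….
Track B = 74, 91, 108, 125, 142: adding 17 each time.
The 11th slot belongs to track A; its 6th term is 36.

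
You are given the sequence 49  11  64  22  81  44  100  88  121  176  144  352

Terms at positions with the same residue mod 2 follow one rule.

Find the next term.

The terms cycle through 2 interleaved subsequences.
Subsequence A: 49, 64, 81, 100, 121, 144. Perfect squares starting at 7².
Subsequence B: 11, 22, 44, 88, 176, 352. A geometric progression (common ratio 2).
Position 13 → subsequence A, term 7 = 169.

169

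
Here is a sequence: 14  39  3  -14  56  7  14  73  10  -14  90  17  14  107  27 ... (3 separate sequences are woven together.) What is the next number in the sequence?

Split by position mod 3: positions 1, 4, 7, … form one track, and each other residue class forms its own.
Stream A: 14, -14, 14, -14, 14. Oscillating between 14 and -14.
Stream B: 39, 56, 73, 90, 107. Arithmetic with common difference +17.
Stream C: 3, 7, 10, 17, 27. Each term equals the sum of the previous two.
Term 16 comes from stream A (its 6th entry): -14.

-14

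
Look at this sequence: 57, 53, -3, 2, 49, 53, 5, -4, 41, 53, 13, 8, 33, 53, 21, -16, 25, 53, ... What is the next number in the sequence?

29

The terms cycle through 4 interleaved subsequences.
Stream A: 57, 49, 41, 33, 25 (arithmetic, step −8).
Stream B: 53, 53, 53, 53, 53 (constant 53).
Stream C: -3, 5, 13, 21 (arithmetic with common difference +8).
Stream D: 2, -4, 8, -16 (multiplying by -2 each time).
Term 19 comes from stream C (its 5th entry): 29.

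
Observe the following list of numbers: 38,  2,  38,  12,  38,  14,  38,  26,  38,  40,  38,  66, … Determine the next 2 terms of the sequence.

38, 106

Odd-indexed and even-indexed terms follow separate rules.
Track A: 38, 38, 38, 38, 38, 38 (the constant sequence 38).
Track B: 2, 12, 14, 26, 40, 66 (a Fibonacci-like recurrence a_n = a_{n-1} + a_{n-2}).
Position 13 falls in track A as its term 7, giving 38.
Term 14 comes from track B (its 7th entry): 106.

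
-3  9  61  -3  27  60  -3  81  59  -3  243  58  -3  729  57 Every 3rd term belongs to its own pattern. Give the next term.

-3

Split by position mod 3: positions 1, 4, 7, … form one track, and each other residue class forms its own.
Stream A: -3, -3, -3, -3, -3 (the constant sequence -3).
Stream B: 9, 27, 81, 243, 729 (multiplying by 3 each time).
Stream C: 61, 60, 59, 58, 57 (arithmetic, step −1).
Position 16 falls in stream A as its term 6, giving -3.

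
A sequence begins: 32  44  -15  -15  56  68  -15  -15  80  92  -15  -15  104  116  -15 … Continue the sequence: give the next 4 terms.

-15, 128, 140, -15

Reading positions in blocks of 4 reveals the pattern AABB — 2 tracks woven together.
Track A: 32, 44, 56, 68, 80, 92, 104, 116 (arithmetic with common difference +12).
Track B: -15, -15, -15, -15, -15, -15, -15 (constant -15).
Term 16 comes from track B (its 8th entry): -15.
Term 17 comes from track A (its 9th entry): 128.
Term 18 comes from track A (its 10th entry): 140.
The 19th slot belongs to track B; its 9th term is -15.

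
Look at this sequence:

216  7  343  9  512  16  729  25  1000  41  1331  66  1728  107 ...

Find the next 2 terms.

Split by position mod 2 into 2 tracks.
Subsequence A = 216, 343, 512, 729, 1000, 1331, 1728: the cubes 6³, 7³, 8³, ….
Subsequence B = 7, 9, 16, 25, 41, 66, 107: Fibonacci-style (each term is the sum of the two before it).
The 15th slot belongs to subsequence A; its 8th term is 2197.
The 16th slot belongs to subsequence B; its 8th term is 173.

2197, 173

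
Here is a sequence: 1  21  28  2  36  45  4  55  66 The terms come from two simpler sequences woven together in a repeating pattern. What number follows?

8

Reading positions in blocks of 3 reveals the pattern ABB — 2 tracks woven together.
Track A is 1, 2, 4, which is powers of 2.
Track B is 21, 28, 36, 45, 55, 66, which is triangular numbers n(n+1)/2 for n = 6, 7, ….
The 10th slot belongs to track A; its 4th term is 8.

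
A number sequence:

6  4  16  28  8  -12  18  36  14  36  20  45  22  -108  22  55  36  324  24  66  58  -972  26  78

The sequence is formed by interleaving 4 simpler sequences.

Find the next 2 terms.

94, 2916

Taking every 4th term gives 4 separate tracks.
Subsequence A: 6, 8, 14, 22, 36, 58 — Fibonacci-style (each term is the sum of the two before it).
Subsequence B: 4, -12, 36, -108, 324, -972 — geometric, ×-3 each step.
Subsequence C: 16, 18, 20, 22, 24, 26 — arithmetic, step +2.
Subsequence D: 28, 36, 45, 55, 66, 78 — triangular numbers starting at T_7.
Position 25 → subsequence A, term 7 = 94.
Position 26 falls in subsequence B as its term 7, giving 2916.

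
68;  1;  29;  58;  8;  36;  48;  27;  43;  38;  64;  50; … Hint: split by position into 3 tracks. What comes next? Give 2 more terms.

The terms cycle through 3 interleaved subsequences.
Stream A: 68, 58, 48, 38 (arithmetic with common difference −10).
Stream B: 1, 8, 27, 64 (perfect cubes starting at 1³).
Stream C: 29, 36, 43, 50 (linear: a_n = 22 + 7·n).
Position 13 falls in stream A as its term 5, giving 28.
Position 14 → stream B, term 5 = 125.

28, 125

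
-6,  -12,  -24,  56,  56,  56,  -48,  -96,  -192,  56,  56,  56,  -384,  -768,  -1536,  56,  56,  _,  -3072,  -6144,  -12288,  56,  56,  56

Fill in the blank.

56

Positions follow the repeating pattern AAABBB; grouping by letter gives 2 tracks.
Track A: -6, -12, -24, -48, -96, -192, -384, -768, -1536, -3072, -6144, -12288 — a geometric progression (common ratio 2).
Track B: 56, 56, 56, 56, 56, 56, 56, 56, ?, 56, 56, 56 — the constant sequence 56.
Track B's pattern makes the blank 56.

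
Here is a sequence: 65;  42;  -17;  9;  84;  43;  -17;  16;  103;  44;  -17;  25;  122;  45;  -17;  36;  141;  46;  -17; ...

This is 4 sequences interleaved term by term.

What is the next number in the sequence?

49

Read the sequence 4 terms at a time; column i is its own pattern.
Track A: 65, 84, 103, 122, 141. Adding 19 each time.
Track B: 42, 43, 44, 45, 46. Arithmetic, step +1.
Track C: -17, -17, -17, -17, -17. The constant sequence -17.
Track D: 9, 16, 25, 36. The squares 3², 4², 5², ….
Term 20 comes from track D (its 5th entry): 49.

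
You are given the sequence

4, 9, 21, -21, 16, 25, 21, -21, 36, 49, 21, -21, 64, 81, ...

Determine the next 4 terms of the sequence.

Reading positions in blocks of 4 reveals the pattern AABB — 2 tracks woven together.
Subsequence A: 4, 9, 16, 25, 36, 49, 64, 81 — perfect squares starting at 2².
Subsequence B: 21, -21, 21, -21, 21, -21 — oscillating between 21 and -21.
Position 15 → subsequence B, term 7 = 21.
The 16th slot belongs to subsequence B; its 8th term is -21.
The 17th slot belongs to subsequence A; its 9th term is 100.
Position 18 → subsequence A, term 10 = 121.

21, -21, 100, 121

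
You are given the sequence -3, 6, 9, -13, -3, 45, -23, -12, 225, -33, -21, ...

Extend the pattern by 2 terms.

1125, -43

Read the sequence 3 terms at a time; column i is its own pattern.
Track A is -3, -13, -23, -33, which is subtracting 10 each time.
Track B is 6, -3, -12, -21, which is arithmetic, step −9.
Track C is 9, 45, 225, which is multiplying by 5 each time.
The 12th slot belongs to track C; its 4th term is 1125.
The 13th slot belongs to track A; its 5th term is -43.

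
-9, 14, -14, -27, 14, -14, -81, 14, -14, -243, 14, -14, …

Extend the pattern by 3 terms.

-729, 14, -14

Positions follow the repeating pattern ABB; grouping by letter gives 2 tracks.
Track A: -9, -27, -81, -243. Multiplying by 3 each time.
Track B: 14, -14, 14, -14, 14, -14, 14, -14. Oscillating between 14 and -14.
The 13th slot belongs to track A; its 5th term is -729.
Term 14 comes from track B (its 9th entry): 14.
Position 15 falls in track B as its term 10, giving -14.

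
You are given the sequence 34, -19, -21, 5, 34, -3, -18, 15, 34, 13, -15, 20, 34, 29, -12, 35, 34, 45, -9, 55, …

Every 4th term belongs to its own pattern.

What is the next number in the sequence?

Taking every 4th term gives 4 separate tracks.
Subsequence A: 34, 34, 34, 34, 34 (constant 34).
Subsequence B: -19, -3, 13, 29, 45 (linear: a_n = -35 + 16·n).
Subsequence C: -21, -18, -15, -12, -9 (linear: a_n = -24 + 3·n).
Subsequence D: 5, 15, 20, 35, 55 (each term equals the sum of the previous two).
Position 21 → subsequence A, term 6 = 34.

34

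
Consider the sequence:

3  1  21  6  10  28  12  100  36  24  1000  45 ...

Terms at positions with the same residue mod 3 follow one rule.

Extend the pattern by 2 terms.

The terms cycle through 3 interleaved subsequences.
Stream A: 3, 6, 12, 24 (a geometric progression (common ratio 2)).
Stream B: 1, 10, 100, 1000 (powers 10^0, 10^1, 10^2, …).
Stream C: 21, 28, 36, 45 (the triangular numbers T_6, T_7, …).
The 13th slot belongs to stream A; its 5th term is 48.
The 14th slot belongs to stream B; its 5th term is 10000.

48, 10000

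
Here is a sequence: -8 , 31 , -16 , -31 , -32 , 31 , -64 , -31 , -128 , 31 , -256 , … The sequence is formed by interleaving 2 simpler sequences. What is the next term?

-31

Taking every 2nd term gives 2 separate tracks.
Track A: -8, -16, -32, -64, -128, -256. Geometric with ratio 2.
Track B: 31, -31, 31, -31, 31. Alternating ±31.
The 12th slot belongs to track B; its 6th term is -31.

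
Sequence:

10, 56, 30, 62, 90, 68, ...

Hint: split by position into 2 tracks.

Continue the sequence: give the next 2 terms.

270, 74

Positions 1, 3, 5, … form one subsequence and positions 2, 4, 6, … form another.
Track A is 10, 30, 90, which is geometric with ratio 3.
Track B is 56, 62, 68, which is adding 6 each time.
Term 7 comes from track A (its 4th entry): 270.
Term 8 comes from track B (its 4th entry): 74.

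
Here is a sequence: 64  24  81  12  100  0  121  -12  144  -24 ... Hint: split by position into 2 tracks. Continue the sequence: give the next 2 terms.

Split by position mod 2 into 2 tracks.
Track A: 64, 81, 100, 121, 144 (perfect squares starting at 8²).
Track B: 24, 12, 0, -12, -24 (subtracting 12 each time).
Position 11 falls in track A as its term 6, giving 169.
Position 12 falls in track B as its term 6, giving -36.

169, -36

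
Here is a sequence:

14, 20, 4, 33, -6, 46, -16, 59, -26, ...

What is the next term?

72

The terms cycle through 2 interleaved subsequences.
Subsequence A: 14, 4, -6, -16, -26 — arithmetic with common difference −10.
Subsequence B: 20, 33, 46, 59 — adding 13 each time.
Position 10 falls in subsequence B as its term 5, giving 72.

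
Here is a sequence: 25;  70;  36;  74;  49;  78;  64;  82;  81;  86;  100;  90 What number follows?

121

The terms cycle through 2 interleaved subsequences.
Track A is 25, 36, 49, 64, 81, 100, which is consecutive squares n² from n = 5.
Track B is 70, 74, 78, 82, 86, 90, which is adding 4 each time.
The 13th slot belongs to track A; its 7th term is 121.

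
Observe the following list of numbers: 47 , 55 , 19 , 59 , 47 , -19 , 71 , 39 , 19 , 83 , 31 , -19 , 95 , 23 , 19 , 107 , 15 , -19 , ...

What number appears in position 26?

-9

The terms cycle through 3 interleaved subsequences.
Track A: 47, 59, 71, 83, 95, 107 — arithmetic with common difference +12.
Track B: 55, 47, 39, 31, 23, 15 — subtracting 8 each time.
Track C: 19, -19, 19, -19, 19, -19 — alternating ±19.
Term 26 comes from track B (its 9th entry): -9.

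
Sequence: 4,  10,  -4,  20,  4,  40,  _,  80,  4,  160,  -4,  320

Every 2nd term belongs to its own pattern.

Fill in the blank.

-4

Positions 1, 3, 5, … form one subsequence and positions 2, 4, 6, … form another.
Track A: 4, -4, 4, ?, 4, -4 — oscillating between 4 and -4.
Track B: 10, 20, 40, 80, 160, 320 — geometric, ×2 each step.
Track A's pattern makes the blank -4.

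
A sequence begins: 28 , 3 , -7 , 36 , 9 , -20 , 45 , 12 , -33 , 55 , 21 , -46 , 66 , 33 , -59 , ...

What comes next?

The terms cycle through 3 interleaved subsequences.
Subsequence A: 28, 36, 45, 55, 66 (the triangular numbers T_7, T_8, …).
Subsequence B: 3, 9, 12, 21, 33 (Fibonacci-style (each term is the sum of the two before it)).
Subsequence C: -7, -20, -33, -46, -59 (arithmetic, step −13).
Position 16 falls in subsequence A as its term 6, giving 78.

78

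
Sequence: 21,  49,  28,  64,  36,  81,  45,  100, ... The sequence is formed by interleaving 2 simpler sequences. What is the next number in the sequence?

55

Split by position mod 2 into 2 tracks.
Subsequence A = 21, 28, 36, 45: the triangular numbers T_6, T_7, ….
Subsequence B = 49, 64, 81, 100: consecutive squares n² from n = 7.
Term 9 comes from subsequence A (its 5th entry): 55.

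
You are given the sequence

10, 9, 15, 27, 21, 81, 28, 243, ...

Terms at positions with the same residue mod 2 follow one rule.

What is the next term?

36

Positions 1, 3, 5, … form one subsequence and positions 2, 4, 6, … form another.
Track A is 10, 15, 21, 28, which is triangular numbers n(n+1)/2 for n = 4, 5, ….
Track B is 9, 27, 81, 243, which is powers of 3.
The 9th slot belongs to track A; its 5th term is 36.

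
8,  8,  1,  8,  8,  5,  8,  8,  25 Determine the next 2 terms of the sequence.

8, 8

Reading positions in blocks of 3 reveals the pattern AAB — 2 tracks woven together.
Subsequence A: 8, 8, 8, 8, 8, 8 — constant 8.
Subsequence B: 1, 5, 25 — successive powers of 5.
Term 10 comes from subsequence A (its 7th entry): 8.
Term 11 comes from subsequence A (its 8th entry): 8.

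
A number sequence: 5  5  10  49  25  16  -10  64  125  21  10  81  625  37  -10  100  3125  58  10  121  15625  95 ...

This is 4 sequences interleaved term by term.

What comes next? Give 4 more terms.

-10, 144, 78125, 153

The terms cycle through 4 interleaved subsequences.
Track A = 5, 25, 125, 625, 3125, 15625: geometric, ×5 each step.
Track B = 5, 16, 21, 37, 58, 95: a Fibonacci-like recurrence a_n = a_{n-1} + a_{n-2}.
Track C = 10, -10, 10, -10, 10: the oscillation 10·(−1)^(n+1).
Track D = 49, 64, 81, 100, 121: consecutive squares n² from n = 7.
Position 23 → track C, term 6 = -10.
Position 24 → track D, term 6 = 144.
Term 25 comes from track A (its 7th entry): 78125.
Position 26 → track B, term 7 = 153.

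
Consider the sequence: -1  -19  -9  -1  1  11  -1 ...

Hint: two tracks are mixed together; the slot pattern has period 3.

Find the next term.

21

Reading positions in blocks of 3 reveals the pattern ABB — 2 tracks woven together.
Subsequence A = -1, -1, -1: the constant sequence -1.
Subsequence B = -19, -9, 1, 11: adding 10 each time.
Term 8 comes from subsequence B (its 5th entry): 21.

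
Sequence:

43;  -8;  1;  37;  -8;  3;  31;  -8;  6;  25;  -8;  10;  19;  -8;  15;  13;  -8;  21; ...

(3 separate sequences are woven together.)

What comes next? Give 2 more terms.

Read the sequence 3 terms at a time; column i is its own pattern.
Track A = 43, 37, 31, 25, 19, 13: arithmetic with common difference −6.
Track B = -8, -8, -8, -8, -8, -8: the constant sequence -8.
Track C = 1, 3, 6, 10, 15, 21: the triangular numbers T_1, T_2, ….
Term 19 comes from track A (its 7th entry): 7.
Term 20 comes from track B (its 7th entry): -8.

7, -8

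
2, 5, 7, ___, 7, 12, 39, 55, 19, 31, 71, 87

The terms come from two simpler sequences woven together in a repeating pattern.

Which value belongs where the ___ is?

23

Reading positions in blocks of 4 reveals the pattern AABB — 2 tracks woven together.
Stream A: 2, 5, 7, 12, 19, 31 — Fibonacci-style (each term is the sum of the two before it).
Stream B: 7, ?, 39, 55, 71, 87 — linear: a_n = -9 + 16·n.
Stream B's pattern makes the blank 23.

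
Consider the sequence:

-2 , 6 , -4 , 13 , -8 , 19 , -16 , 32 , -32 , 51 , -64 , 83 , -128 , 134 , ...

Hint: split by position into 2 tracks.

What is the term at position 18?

Split by position mod 2 into 2 tracks.
Subsequence A: -2, -4, -8, -16, -32, -64, -128 (geometric with ratio 2).
Subsequence B: 6, 13, 19, 32, 51, 83, 134 (a Fibonacci-like recurrence a_n = a_{n-1} + a_{n-2}).
Position 18 falls in subsequence B as its term 9, giving 351.

351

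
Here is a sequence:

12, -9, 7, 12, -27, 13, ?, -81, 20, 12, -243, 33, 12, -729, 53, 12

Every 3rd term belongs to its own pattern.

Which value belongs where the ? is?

Taking every 3rd term gives 3 separate tracks.
Stream A is 12, 12, ?, 12, 12, 12, which is constant 12.
Stream B is -9, -27, -81, -243, -729, which is geometric, ×3 each step.
Stream C is 7, 13, 20, 33, 53, which is a Fibonacci-like recurrence a_n = a_{n-1} + a_{n-2}.
Stream A's pattern makes the blank 12.

12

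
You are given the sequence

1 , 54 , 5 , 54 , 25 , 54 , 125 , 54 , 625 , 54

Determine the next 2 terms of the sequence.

The terms cycle through 2 interleaved subsequences.
Subsequence A: 1, 5, 25, 125, 625. Multiplying by 5 each time.
Subsequence B: 54, 54, 54, 54, 54. Always 54.
Position 11 → subsequence A, term 6 = 3125.
The 12th slot belongs to subsequence B; its 6th term is 54.

3125, 54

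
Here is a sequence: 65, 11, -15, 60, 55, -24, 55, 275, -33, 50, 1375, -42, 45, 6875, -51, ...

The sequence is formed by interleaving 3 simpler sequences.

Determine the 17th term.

Split by position mod 3: positions 1, 4, 7, … form one track, and each other residue class forms its own.
Subsequence A: 65, 60, 55, 50, 45. Arithmetic with common difference −5.
Subsequence B: 11, 55, 275, 1375, 6875. Geometric with ratio 5.
Subsequence C: -15, -24, -33, -42, -51. Arithmetic, step −9.
Position 17 falls in subsequence B as its term 6, giving 34375.

34375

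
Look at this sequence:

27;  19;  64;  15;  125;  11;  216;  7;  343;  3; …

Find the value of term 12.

Taking every 2nd term gives 2 separate tracks.
Track A = 27, 64, 125, 216, 343: the cubes 3³, 4³, 5³, ….
Track B = 19, 15, 11, 7, 3: linear: a_n = 23 − 4·n.
The 12th slot belongs to track B; its 6th term is -1.

-1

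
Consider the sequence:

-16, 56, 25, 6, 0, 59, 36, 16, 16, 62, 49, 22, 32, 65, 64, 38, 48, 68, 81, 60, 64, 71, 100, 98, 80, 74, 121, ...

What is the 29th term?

Split by position mod 4 into 4 tracks.
Stream A = -16, 0, 16, 32, 48, 64, 80: linear: a_n = -32 + 16·n.
Stream B = 56, 59, 62, 65, 68, 71, 74: arithmetic with common difference +3.
Stream C = 25, 36, 49, 64, 81, 100, 121: consecutive squares n² from n = 5.
Stream D = 6, 16, 22, 38, 60, 98: a Fibonacci-like recurrence a_n = a_{n-1} + a_{n-2}.
Term 29 comes from stream A (its 8th entry): 96.

96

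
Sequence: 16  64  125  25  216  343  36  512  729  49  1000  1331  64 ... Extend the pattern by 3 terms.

1728, 2197, 81

Positions follow the repeating pattern ABB; grouping by letter gives 2 tracks.
Subsequence A: 16, 25, 36, 49, 64. The squares 4², 5², 6², ….
Subsequence B: 64, 125, 216, 343, 512, 729, 1000, 1331. Perfect cubes starting at 4³.
Position 14 falls in subsequence B as its term 9, giving 1728.
The 15th slot belongs to subsequence B; its 10th term is 2197.
The 16th slot belongs to subsequence A; its 6th term is 81.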